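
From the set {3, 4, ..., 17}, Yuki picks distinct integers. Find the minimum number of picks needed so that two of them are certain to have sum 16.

11

Two chosen integers sum to 16 exactly when both halves of some pair {x, 16−x} with 3 ≤ x ≤ 16−x ≤ 13 are chosen — 5 such pairs.
The remaining 5 elements (those with no distinct partner in range) can never complete a 16-sum, so the worst case takes all of them and one from each pair: 5 + 5 = 10.
The 11th integer has to be the second member of some pair, so 10 + 1 = 11.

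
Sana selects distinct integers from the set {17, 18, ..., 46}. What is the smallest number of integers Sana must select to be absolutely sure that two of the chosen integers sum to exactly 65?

Two chosen integers sum to 65 exactly when both halves of some pair {x, 65−x} with 19 ≤ x ≤ 65−x ≤ 46 are chosen — 14 such pairs.
The remaining 2 elements (those with no distinct partner in range) can never complete a 65-sum, so the worst case takes all of them and one from each pair: 2 + 14 = 16.
The 17th integer has to be the second member of some pair, so 16 + 1 = 17.

17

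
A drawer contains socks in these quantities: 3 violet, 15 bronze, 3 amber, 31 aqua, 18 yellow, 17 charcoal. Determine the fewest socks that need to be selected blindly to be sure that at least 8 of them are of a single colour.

35

Put each drawn sock into a box by colour. The largest draw with every box below 8 takes min(count, 7) from each colour; colours with fewer than 7 contribute all they have.
Σ min(cᵢ, 7) = 3 + 7 + 3 + 7 + 7 + 7 = 34.
Draw number 34 + 1 = 35 must push one box to 8.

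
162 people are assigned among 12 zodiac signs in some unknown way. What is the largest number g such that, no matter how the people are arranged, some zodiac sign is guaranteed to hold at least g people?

14

The 12 zodiac signs are the holes and the 162 people are the pigeons.
If every zodiac sign held at most 13 people, the total would be at most 12 × 13 = 156, which is less than 162.
So some zodiac sign holds at least ⌈162/12⌉ = 14 people.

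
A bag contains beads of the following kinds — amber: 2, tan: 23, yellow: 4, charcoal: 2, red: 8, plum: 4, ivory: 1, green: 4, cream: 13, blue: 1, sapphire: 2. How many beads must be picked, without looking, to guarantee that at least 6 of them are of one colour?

36

Put each drawn bead into a box by colour. The largest draw with every box below 6 takes min(count, 5) from each colour; colours with fewer than 5 contribute all they have.
Σ min(cᵢ, 5) = 2 + 5 + 4 + 2 + 5 + 4 + 1 + 4 + 5 + 1 + 2 = 35.
Draw number 35 + 1 = 36 must push one box to 6.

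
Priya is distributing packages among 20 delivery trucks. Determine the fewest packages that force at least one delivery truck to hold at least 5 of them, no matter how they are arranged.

With 80 packages one could put exactly 4 in each of the 20 delivery trucks, and no delivery truck would reach 5.
One more package must land in a delivery truck that already has 4, giving it 5.
So 20 × 4 + 1 = 81 packages are required.

81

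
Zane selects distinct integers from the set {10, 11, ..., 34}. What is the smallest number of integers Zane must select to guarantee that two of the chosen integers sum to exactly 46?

15

Two chosen integers sum to 46 exactly when both halves of some pair {x, 46−x} with 12 ≤ x ≤ 46−x ≤ 34 are chosen — 11 such pairs.
The remaining 3 elements (those with no distinct partner in range) can never complete a 46-sum, so the worst case takes all of them and one from each pair: 3 + 11 = 14.
Pigeonhole: the 15th integer has to be the second member of some pair, so 14 + 1 = 15.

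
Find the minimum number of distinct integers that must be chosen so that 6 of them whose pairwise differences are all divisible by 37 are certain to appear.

186

Integers whose pairwise differences are multiples of 37 are exactly those sharing a remainder mod 37. Pigeonhole: the 37 residue classes mod 37 are the pigeonholes.
With 185 integers one could put 5 in each residue class and have no class reach 6.
The 186th integer pushes some class to 6, so 37·5 + 1 = 186.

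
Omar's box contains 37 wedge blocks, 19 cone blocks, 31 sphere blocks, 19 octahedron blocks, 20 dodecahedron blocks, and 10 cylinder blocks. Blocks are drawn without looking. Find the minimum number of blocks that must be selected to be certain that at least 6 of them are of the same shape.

Pigeonhole: put each drawn block into a box by shape. The largest draw with every box below 6 takes min(count, 5) from each shape.
Σ min(cᵢ, 5) = 5 + 5 + 5 + 5 + 5 + 5 = 30.
Draw number 30 + 1 = 31 must push one box to 6.

31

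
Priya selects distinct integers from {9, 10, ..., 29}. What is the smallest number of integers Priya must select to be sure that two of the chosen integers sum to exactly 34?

14

Two chosen integers sum to 34 exactly when both halves of some pair {x, 34−x} with 9 ≤ x ≤ 34−x ≤ 25 are chosen — 8 such pairs.
The remaining 5 elements (those with no distinct partner in range) can never complete a 34-sum, so the worst case takes all of them and one from each pair: 5 + 8 = 13.
The 14th integer has to be the second member of some pair, so 13 + 1 = 14.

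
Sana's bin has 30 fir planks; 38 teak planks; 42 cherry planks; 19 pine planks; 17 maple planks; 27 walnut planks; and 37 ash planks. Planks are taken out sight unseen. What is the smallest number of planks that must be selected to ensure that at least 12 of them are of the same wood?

78

Put each drawn plank into a box by wood. The largest draw with every box below 12 takes min(count, 11) from each wood.
Σ min(cᵢ, 11) = 11 + 11 + 11 + 11 + 11 + 11 + 11 = 77.
Draw number 77 + 1 = 78 must push one box to 12.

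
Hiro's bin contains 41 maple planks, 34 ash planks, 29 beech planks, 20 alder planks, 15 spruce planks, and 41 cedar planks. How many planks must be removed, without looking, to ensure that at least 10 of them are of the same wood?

55

An adversary could hand out at most 9 planks per wood: 9 + 9 + 9 + 9 + 9 + 9 = 54 planks and still no wood has 10.
One more plank lands in a wood already at 9, so 55 draws are enough and 54 are not.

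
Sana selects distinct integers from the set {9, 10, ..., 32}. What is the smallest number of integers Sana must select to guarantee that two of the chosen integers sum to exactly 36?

16

Group the elements by complementary pair {x, 36−x}: {9,27}, {10,26}, {11,25}, …, giving 9 two-element pairs, the single value 18 (it cannot pair with itself since the integers are distinct), and 5 integers whose partner 36−x falls outside [9,32].
Treating each of those 15 groups as a pigeonhole, one can pick one integer per group — 15 integers — with no two summing to 36.
The 16th integer lands in an occupied pair, forcing a sum of 36.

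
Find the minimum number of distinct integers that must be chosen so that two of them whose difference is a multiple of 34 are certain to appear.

35

Integers whose pairwise differences are multiples of 34 are exactly those sharing a remainder mod 34. By the pigeonhole principle, the 34 residue classes mod 34 are the pigeonholes.
With 34 integers one could put 1 in each residue class and have no class reach 2.
The 35th integer pushes some class to 2, so 34·1 + 1 = 35.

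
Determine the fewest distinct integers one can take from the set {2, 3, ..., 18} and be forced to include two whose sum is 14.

Group the elements by complementary pair {x, 14−x}: {2,12}, {3,11}, {4,10}, …, giving 5 two-element pairs, the single value 7 (it cannot pair with itself since the integers are distinct), and 6 integers whose partner 14−x falls outside [2,18].
By pigeonhole, treating each of those 12 groups as a pigeonhole, one can pick one integer per group — 12 integers — with no two summing to 14.
The 13th integer lands in an occupied pair, forcing a sum of 14.

13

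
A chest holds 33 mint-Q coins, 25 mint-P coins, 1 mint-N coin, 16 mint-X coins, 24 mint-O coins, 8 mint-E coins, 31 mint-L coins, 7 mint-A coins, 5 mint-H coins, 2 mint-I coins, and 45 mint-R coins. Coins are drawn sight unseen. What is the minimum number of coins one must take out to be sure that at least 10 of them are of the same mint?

78

An adversary could hand out at most 9 coins per mint (5 mints run out sooner): 9 + 9 + 1 + 9 + 9 + 8 + 9 + 7 + 5 + 2 + 9 = 77 coins and still no mint has 10.
One more coin lands in a mint already at 9, so 78 draws are enough and 77 are not.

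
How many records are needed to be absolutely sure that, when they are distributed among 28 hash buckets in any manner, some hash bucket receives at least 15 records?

393

With 392 records one could put exactly 14 in each of the 28 hash buckets, and no hash bucket would reach 15.
One more record must land in a hash bucket that already has 14, giving it 15.
So 28 × 14 + 1 = 393 records are required.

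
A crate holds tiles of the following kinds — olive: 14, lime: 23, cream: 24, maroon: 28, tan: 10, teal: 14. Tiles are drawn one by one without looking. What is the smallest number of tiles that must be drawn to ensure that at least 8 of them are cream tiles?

97

In the worst case for collecting cream tiles, every non-cream tile comes out first.
There are 14 + 23 + 28 + 10 + 14 = 89 non-cream tiles altogether.
After those, each further tile must be cream, so 89 + 8 = 97 draws guarantee 8 cream tiles.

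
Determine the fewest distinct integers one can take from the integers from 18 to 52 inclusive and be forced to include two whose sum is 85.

26

Two chosen integers sum to 85 exactly when both halves of some pair {x, 85−x} with 33 ≤ x ≤ 85−x ≤ 52 are chosen — 10 such pairs.
The remaining 15 elements (those with no distinct partner in range) can never complete a 85-sum, so the worst case takes all of them and one from each pair: 15 + 10 = 25.
The 26th integer has to be the second member of some pair, so 25 + 1 = 26.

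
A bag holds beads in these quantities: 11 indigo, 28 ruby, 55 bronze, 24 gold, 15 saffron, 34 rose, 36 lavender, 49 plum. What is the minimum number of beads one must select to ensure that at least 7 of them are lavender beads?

223

In the worst case for collecting lavender beads, every non-lavender bead comes out first.
There are 11 + 28 + 55 + 24 + 15 + 34 + 49 = 216 non-lavender beads altogether.
After those, each further bead must be lavender, so 216 + 7 = 223 draws guarantee 7 lavender beads.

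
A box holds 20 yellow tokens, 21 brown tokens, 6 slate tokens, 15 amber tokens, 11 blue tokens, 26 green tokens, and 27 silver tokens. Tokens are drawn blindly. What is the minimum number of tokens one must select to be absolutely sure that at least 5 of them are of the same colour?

29

Put each drawn token into a box by colour. The largest draw with every box below 5 takes min(count, 4) from each colour.
Σ min(cᵢ, 4) = 4 + 4 + 4 + 4 + 4 + 4 + 4 = 28.
Draw number 28 + 1 = 29 must push one box to 5.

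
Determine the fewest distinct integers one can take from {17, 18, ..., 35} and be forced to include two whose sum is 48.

Group the elements by complementary pair {x, 48−x}: {17,31}, {18,30}, {19,29}, …, giving 7 two-element pairs; the single value 24 (it cannot pair with itself since the integers are distinct); and 4 integers whose partner 48−x falls outside [17,35].
Treating each of those 12 groups as a pigeonhole, one can pick one integer per group — 12 integers — with no two summing to 48.
The 13th integer lands in an occupied pair, forcing a sum of 48.

13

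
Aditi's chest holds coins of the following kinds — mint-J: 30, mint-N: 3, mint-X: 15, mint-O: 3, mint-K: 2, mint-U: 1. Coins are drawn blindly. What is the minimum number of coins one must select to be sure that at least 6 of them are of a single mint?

An adversary could hand out at most 5 coins per mint (4 mints run out sooner): 5 + 3 + 5 + 3 + 2 + 1 = 19 coins and still no mint has 6.
By the pigeonhole principle, one more coin lands in a mint already at 5, so 20 draws are enough and 19 are not.

20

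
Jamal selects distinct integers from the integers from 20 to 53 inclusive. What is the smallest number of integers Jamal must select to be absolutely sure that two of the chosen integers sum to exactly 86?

Group the elements by complementary pair {x, 86−x}: {33,53}, {34,52}, {35,51}, …, giving 10 two-element pairs, the single value 43 (it cannot pair with itself since the integers are distinct), and 13 integers whose partner 86−x falls outside [20,53].
Treating each of those 24 groups as a pigeonhole, one can pick one integer per group — 24 integers — with no two summing to 86.
The 25th integer lands in an occupied pair, forcing a sum of 86.

25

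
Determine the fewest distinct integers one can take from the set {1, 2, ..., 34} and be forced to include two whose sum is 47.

24

Two chosen integers sum to 47 exactly when both halves of some pair {x, 47−x} with 13 ≤ x ≤ 47−x ≤ 34 are chosen — 11 such pairs.
The remaining 12 elements (those with no distinct partner in range) can never complete a 47-sum, so the worst case takes all of them and one from each pair: 12 + 11 = 23.
By pigeonhole, the 24th integer has to be the second member of some pair, so 23 + 1 = 24.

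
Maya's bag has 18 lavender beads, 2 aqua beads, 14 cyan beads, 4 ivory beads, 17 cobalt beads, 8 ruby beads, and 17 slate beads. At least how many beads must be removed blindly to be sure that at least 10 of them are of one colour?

51

Put each drawn bead into a box by colour. The largest draw with every box below 10 takes min(count, 9) from each colour; colours with fewer than 9 contribute all they have.
Σ min(cᵢ, 9) = 9 + 2 + 9 + 4 + 9 + 8 + 9 = 50.
Draw number 50 + 1 = 51 must push one box to 10.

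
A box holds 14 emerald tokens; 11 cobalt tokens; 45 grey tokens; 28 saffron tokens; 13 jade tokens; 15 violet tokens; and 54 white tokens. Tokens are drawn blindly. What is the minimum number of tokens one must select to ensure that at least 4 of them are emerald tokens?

170

In the worst case for collecting emerald tokens, every non-emerald token comes out first.
There are 11 + 45 + 28 + 13 + 15 + 54 = 166 non-emerald tokens altogether.
After those, each further token must be emerald, so 166 + 4 = 170 draws guarantee 4 emerald tokens.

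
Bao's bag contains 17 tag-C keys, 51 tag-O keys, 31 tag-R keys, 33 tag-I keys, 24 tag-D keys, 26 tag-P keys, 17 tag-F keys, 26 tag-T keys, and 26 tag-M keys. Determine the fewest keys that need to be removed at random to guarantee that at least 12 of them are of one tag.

100

The 9 tags are the holes; the keys drawn are the pigeons.
To avoid 12 of any one tag, the worst case takes at most 11 of each tag.
That gives 11 + 11 + 11 + 11 + 11 + 11 + 11 + 11 + 11 = 99 keys with no tag reaching 12.
The next key forces some tag to 12, so 99 + 1 = 100.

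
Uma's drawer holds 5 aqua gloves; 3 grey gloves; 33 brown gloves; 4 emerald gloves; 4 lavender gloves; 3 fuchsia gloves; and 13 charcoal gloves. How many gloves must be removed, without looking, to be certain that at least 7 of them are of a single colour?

An adversary could hand out at most 6 gloves per colour (5 colours run out sooner): 5 + 3 + 6 + 4 + 4 + 3 + 6 = 31 gloves and still no colour has 7.
One more glove lands in a colour already at 6, so 32 draws are enough and 31 are not.

32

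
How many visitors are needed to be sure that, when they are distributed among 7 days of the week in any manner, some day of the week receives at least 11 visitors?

With 70 visitors one could put exactly 10 in each of the 7 days of the week, and no day of the week would reach 11.
One more visitor must land in a day of the week that already has 10, giving it 11.
So 7 × 10 + 1 = 71 visitors are required.

71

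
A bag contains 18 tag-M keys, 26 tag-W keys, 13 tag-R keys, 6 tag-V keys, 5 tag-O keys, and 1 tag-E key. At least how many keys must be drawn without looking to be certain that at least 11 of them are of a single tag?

43

An adversary could hand out at most 10 keys per tag (tag-V, tag-O, tag-E run out sooner): 10 + 10 + 10 + 6 + 5 + 1 = 42 keys and still no tag has 11.
One more key lands in a tag already at 10, so 43 draws are enough and 42 are not.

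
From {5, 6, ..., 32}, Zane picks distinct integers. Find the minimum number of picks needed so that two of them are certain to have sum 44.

Two chosen integers sum to 44 exactly when both halves of some pair {x, 44−x} with 12 ≤ x ≤ 44−x ≤ 32 are chosen — 10 such pairs.
The remaining 8 elements (those with no distinct partner in range) can never complete a 44-sum, so the worst case takes all of them and one from each pair: 8 + 10 = 18.
Pigeonhole: the 19th integer has to be the second member of some pair, so 18 + 1 = 19.

19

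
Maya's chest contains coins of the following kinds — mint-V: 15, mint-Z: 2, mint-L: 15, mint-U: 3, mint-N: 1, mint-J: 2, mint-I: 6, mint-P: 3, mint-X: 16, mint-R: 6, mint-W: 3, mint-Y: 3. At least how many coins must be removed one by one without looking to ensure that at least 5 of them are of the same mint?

38

The 12 mints are the holes; the coins drawn are the pigeons.
To avoid 5 of any one mint, the worst case takes at most 4 of each mint, or every coin of a mint that has fewer than 4.
That gives 4 + 2 + 4 + 3 + 1 + 2 + 4 + 3 + 4 + 4 + 3 + 3 = 37 coins with no mint reaching 5.
The next coin forces some mint to 5, so 37 + 1 = 38.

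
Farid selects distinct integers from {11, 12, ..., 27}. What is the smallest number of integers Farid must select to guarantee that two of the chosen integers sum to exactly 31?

13

A set avoiding the sum 31 can contain at most one of each pair {x, 31−x}, plus the 7 elements whose complement lies outside the range.
The integers 16, …, 27 (12 of them) are such a set: any two sum to at least 16+17 = 33 > 31.
By the pigeonhole principle, any 13th integer completes one of the 5 pairs, so 13 choices force a sum of 31.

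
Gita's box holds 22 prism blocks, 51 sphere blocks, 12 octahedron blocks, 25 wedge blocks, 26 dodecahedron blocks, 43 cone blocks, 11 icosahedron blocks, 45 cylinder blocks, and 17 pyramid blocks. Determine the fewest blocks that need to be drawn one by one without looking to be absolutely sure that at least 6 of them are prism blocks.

In the worst case for collecting prism blocks, every non-prism block comes out first.
There are 51 + 12 + 25 + 26 + 43 + 11 + 45 + 17 = 230 non-prism blocks altogether.
After those, each further block must be prism, so 230 + 6 = 236 draws guarantee 6 prism blocks.

236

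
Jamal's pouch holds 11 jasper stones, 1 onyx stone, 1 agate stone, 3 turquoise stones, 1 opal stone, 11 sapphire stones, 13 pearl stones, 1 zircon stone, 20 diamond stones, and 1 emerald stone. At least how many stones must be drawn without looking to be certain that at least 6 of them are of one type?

Put each drawn stone into a box by type. The largest draw with every box below 6 takes min(count, 5) from each type; types with fewer than 5 contribute all they have.
Σ min(cᵢ, 5) = 5 + 1 + 1 + 3 + 1 + 5 + 5 + 1 + 5 + 1 = 28.
Draw number 28 + 1 = 29 must push one box to 6.

29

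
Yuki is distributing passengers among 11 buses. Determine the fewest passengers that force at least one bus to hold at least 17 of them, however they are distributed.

177

With 176 passengers one could put exactly 16 in each of the 11 buses, and no bus would reach 17.
One more passenger must land in a bus that already has 16, giving it 17.
So 11 × 16 + 1 = 177 passengers are required.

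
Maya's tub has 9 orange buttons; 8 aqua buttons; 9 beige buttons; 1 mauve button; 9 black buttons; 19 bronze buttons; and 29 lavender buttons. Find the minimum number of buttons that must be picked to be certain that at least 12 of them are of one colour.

An adversary could hand out at most 11 buttons per colour (5 colours run out sooner): 9 + 8 + 9 + 1 + 9 + 11 + 11 = 58 buttons and still no colour has 12.
One more button lands in a colour already at 11, so 59 draws are enough and 58 are not.

59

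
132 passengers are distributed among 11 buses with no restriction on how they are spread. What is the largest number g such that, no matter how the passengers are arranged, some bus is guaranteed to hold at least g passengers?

The 11 buses are the holes and the 132 passengers are the pigeons.
If every bus held at most 11 passengers, the total would be at most 11 × 11 = 121, which is less than 132.
So some bus holds at least ⌈132/11⌉ = 12 passengers.

12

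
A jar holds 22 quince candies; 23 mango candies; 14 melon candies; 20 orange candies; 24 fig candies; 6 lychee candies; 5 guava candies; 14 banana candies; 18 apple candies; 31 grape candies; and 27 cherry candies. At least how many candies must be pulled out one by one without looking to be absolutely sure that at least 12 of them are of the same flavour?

111

By the pigeonhole principle, put each drawn candy into a box by flavour. The largest draw with every box below 12 takes min(count, 11) from each flavour; flavours with fewer than 11 contribute all they have.
Σ min(cᵢ, 11) = 11 + 11 + 11 + 11 + 11 + 6 + 5 + 11 + 11 + 11 + 11 = 110.
Draw number 110 + 1 = 111 must push one box to 12.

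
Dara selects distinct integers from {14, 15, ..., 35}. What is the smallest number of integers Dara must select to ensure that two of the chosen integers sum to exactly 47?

Two chosen integers sum to 47 exactly when both halves of some pair {x, 47−x} with 14 ≤ x ≤ 47−x ≤ 33 are chosen — 10 such pairs.
The remaining 2 elements (those with no distinct partner in range) can never complete a 47-sum, so the worst case takes all of them and one from each pair: 2 + 10 = 12.
Pigeonhole: the 13th integer has to be the second member of some pair, so 12 + 1 = 13.

13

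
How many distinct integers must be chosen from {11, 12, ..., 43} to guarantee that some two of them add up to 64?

Two chosen integers sum to 64 exactly when both halves of some pair {x, 64−x} with 21 ≤ x ≤ 64−x ≤ 43 are chosen — 11 such pairs.
The remaining 11 elements (those with no distinct partner in range) can never complete a 64-sum, so the worst case takes all of them and one from each pair: 11 + 11 = 22.
By pigeonhole, the 23rd integer has to be the second member of some pair, so 22 + 1 = 23.

23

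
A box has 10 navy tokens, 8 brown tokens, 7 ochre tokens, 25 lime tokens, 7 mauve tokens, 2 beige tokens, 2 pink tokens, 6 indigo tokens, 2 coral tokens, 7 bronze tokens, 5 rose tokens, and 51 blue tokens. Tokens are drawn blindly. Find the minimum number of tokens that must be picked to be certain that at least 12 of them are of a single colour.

An adversary could hand out at most 11 tokens per colour (10 colours run out sooner): 10 + 8 + 7 + 11 + 7 + 2 + 2 + 6 + 2 + 7 + 5 + 11 = 78 tokens and still no colour has 12.
One more token lands in a colour already at 11, so 79 draws are enough and 78 are not.

79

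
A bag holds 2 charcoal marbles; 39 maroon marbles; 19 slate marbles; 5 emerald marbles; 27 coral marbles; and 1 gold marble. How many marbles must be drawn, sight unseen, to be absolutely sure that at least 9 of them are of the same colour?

33

An adversary could hand out at most 8 marbles per colour (charcoal, emerald, gold run out sooner): 2 + 8 + 8 + 5 + 8 + 1 = 32 marbles and still no colour has 9.
One more marble lands in a colour already at 8, so 33 draws are enough and 32 are not.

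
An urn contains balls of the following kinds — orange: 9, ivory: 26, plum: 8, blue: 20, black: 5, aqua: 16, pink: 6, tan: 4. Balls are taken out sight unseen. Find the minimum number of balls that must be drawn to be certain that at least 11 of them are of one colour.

Pigeonhole: put each drawn ball into a box by colour. The largest draw with every box below 11 takes min(count, 10) from each colour; colours with fewer than 10 contribute all they have.
Σ min(cᵢ, 10) = 9 + 10 + 8 + 10 + 5 + 10 + 6 + 4 = 62.
Draw number 62 + 1 = 63 must push one box to 11.

63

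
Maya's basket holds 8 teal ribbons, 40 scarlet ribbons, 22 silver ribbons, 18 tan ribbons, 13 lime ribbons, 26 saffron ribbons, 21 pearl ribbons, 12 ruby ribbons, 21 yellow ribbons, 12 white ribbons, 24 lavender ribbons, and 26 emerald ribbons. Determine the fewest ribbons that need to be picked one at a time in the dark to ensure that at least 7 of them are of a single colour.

73

An adversary could hand out at most 6 ribbons per colour: 6 + 6 + 6 + 6 + 6 + 6 + 6 + 6 + 6 + 6 + 6 + 6 = 72 ribbons and still no colour has 7.
By pigeonhole, one more ribbon lands in a colour already at 6, so 73 draws are enough and 72 are not.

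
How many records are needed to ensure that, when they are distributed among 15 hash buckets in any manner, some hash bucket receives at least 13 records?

With 180 records one could put exactly 12 in each of the 15 hash buckets, and no hash bucket would reach 13.
Pigeonhole: one more record must land in a hash bucket that already has 12, giving it 13.
So 15 × 12 + 1 = 181 records are required.

181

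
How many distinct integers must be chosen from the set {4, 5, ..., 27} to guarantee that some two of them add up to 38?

A set avoiding the sum 38 can contain at most one of each pair {x, 38−x}, plus the 8 elements whose complement lies outside the range or equal to its own complement.
The integers 4, …, 19 (16 of them) are such a set: any two sum to at least 4+5 = 9 and at most 18+19 = 37 < 38.
Any 17th integer completes one of the 8 pairs, so 17 choices force a sum of 38.

17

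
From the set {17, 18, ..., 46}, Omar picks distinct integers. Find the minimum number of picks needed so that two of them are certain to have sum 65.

A set avoiding the sum 65 can contain at most one of each pair {x, 65−x}, plus the 2 elements whose complement lies outside the range.
The integers 17, …, 32 (16 of them) are such a set: any two sum to at least 17+18 = 35 and at most 31+32 = 63 < 65.
By pigeonhole, any 17th integer completes one of the 14 pairs, so 17 choices force a sum of 65.

17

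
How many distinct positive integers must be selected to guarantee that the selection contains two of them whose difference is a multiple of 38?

Integers whose pairwise differences are multiples of 38 are exactly those sharing a remainder mod 38. By pigeonhole, the 38 residue classes mod 38 are the pigeonholes.
With 38 integers one could put 1 in each residue class and have no class reach 2.
The 39th integer pushes some class to 2, so 38·1 + 1 = 39.

39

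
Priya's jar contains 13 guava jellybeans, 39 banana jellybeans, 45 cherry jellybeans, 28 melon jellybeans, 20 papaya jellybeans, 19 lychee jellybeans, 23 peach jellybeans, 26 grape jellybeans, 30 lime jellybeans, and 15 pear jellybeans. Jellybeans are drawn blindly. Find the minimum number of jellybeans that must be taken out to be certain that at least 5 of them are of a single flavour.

41

By pigeonhole, put each drawn jellybean into a box by flavour. The largest draw with every box below 5 takes min(count, 4) from each flavour.
Σ min(cᵢ, 4) = 4 + 4 + 4 + 4 + 4 + 4 + 4 + 4 + 4 + 4 = 40.
Draw number 40 + 1 = 41 must push one box to 5.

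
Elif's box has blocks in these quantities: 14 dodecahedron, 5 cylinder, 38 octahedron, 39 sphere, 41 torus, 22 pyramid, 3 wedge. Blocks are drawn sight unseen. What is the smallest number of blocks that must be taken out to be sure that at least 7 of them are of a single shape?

The 7 shapes are the holes; the blocks drawn are the pigeons.
To avoid 7 of any one shape, the worst case takes at most 6 of each shape, or every block of a shape that has fewer than 6.
That gives 6 + 5 + 6 + 6 + 6 + 6 + 3 = 38 blocks with no shape reaching 7.
The next block forces some shape to 7, so 38 + 1 = 39.

39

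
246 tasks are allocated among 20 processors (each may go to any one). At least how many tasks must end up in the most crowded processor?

13

By the pigeonhole principle, the 20 processors are the holes and the 246 tasks are the pigeons.
If every processor held at most 12 tasks, the total would be at most 20 × 12 = 240, which is less than 246.
So some processor holds at least ⌈246/20⌉ = 13 tasks.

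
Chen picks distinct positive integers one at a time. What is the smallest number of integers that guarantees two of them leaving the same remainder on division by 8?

By the pigeonhole principle, the 8 residue classes mod 8 are the pigeonholes.
With 8 integers one could put 1 in each residue class and have no class reach 2.
The 9th integer pushes some class to 2, so 8·1 + 1 = 9.

9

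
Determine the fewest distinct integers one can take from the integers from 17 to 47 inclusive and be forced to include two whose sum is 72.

21

Two chosen integers sum to 72 exactly when both halves of some pair {x, 72−x} with 25 ≤ x ≤ 72−x ≤ 47 are chosen — 11 such pairs.
The remaining 9 elements (those with no distinct partner in range) can never complete a 72-sum, so the worst case takes all of them and one from each pair: 9 + 11 = 20.
By pigeonhole, the 21st integer has to be the second member of some pair, so 20 + 1 = 21.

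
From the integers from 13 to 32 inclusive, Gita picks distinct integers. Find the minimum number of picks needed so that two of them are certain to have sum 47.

Group the elements by complementary pair {x, 47−x}: {15,32}, {16,31}, {17,30}, …, giving 9 two-element pairs and 2 integers whose partner 47−x falls outside [13,32].
Treating each of those 11 groups as a pigeonhole, one can pick one integer per group — 11 integers — with no two summing to 47.
The 12th integer lands in an occupied pair, forcing a sum of 47.

12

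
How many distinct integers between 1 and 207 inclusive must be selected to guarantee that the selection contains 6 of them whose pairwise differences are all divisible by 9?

Integers whose pairwise differences are multiples of 9 are exactly those sharing a remainder mod 9. By the pigeonhole principle, the 9 residue classes mod 9 are the pigeonholes.
With 45 integers one could put 5 in each residue class and have no class reach 6.
The 46th integer pushes some class to 6, so 9·5 + 1 = 46.

46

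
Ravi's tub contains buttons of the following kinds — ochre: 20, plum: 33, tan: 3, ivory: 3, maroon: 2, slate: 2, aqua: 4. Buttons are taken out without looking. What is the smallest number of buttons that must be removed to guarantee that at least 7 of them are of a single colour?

Put each drawn button into a box by colour. The largest draw with every box below 7 takes min(count, 6) from each colour; colours with fewer than 6 contribute all they have.
Σ min(cᵢ, 6) = 6 + 6 + 3 + 3 + 2 + 2 + 4 = 26.
Draw number 26 + 1 = 27 must push one box to 7.

27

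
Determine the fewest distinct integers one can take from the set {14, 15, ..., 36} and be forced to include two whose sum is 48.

A set avoiding the sum 48 can contain at most one of each pair {x, 48−x}, plus the 3 elements whose complement lies outside the range or equal to its own complement.
The integers 24, …, 36 (13 of them) are such a set: any two sum to at least 24+25 = 49 > 48.
By the pigeonhole principle, any 14th integer completes one of the 10 pairs, so 14 choices force a sum of 48.

14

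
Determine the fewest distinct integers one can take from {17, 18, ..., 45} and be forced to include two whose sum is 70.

20

A set avoiding the sum 70 can contain at most one of each pair {x, 70−x}, plus the 9 elements whose complement lies outside the range or equal to its own complement.
The integers 17, …, 35 (19 of them) are such a set: any two sum to at least 17+18 = 35 and at most 34+35 = 69 < 70.
By the pigeonhole principle, any 20th integer completes one of the 10 pairs, so 20 choices force a sum of 70.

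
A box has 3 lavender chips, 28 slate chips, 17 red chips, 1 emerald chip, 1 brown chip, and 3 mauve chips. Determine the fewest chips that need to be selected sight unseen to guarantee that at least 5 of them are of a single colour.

Pigeonhole: the 6 colours are the holes; the chips drawn are the pigeons.
To avoid 5 of any one colour, the worst case takes at most 4 of each colour, or every chip of a colour that has fewer than 4.
That gives 3 + 4 + 4 + 1 + 1 + 3 = 16 chips with no colour reaching 5.
The next chip forces some colour to 5, so 16 + 1 = 17.

17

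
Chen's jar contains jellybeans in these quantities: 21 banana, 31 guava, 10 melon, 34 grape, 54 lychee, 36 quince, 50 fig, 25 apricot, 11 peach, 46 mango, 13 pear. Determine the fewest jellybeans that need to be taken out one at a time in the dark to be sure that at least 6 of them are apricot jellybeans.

312

In the worst case for collecting apricot jellybeans, every non-apricot jellybean comes out first.
There are 21 + 31 + 10 + 34 + 54 + 36 + 50 + 11 + 46 + 13 = 306 non-apricot jellybeans altogether.
After those, each further jellybean must be apricot, so 306 + 6 = 312 draws guarantee 6 apricot jellybeans.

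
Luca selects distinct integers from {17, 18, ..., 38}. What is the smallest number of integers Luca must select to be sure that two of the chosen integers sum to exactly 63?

Group the elements by complementary pair {x, 63−x}: {25,38}, {26,37}, {27,36}, …, giving 7 two-element pairs and 8 integers whose partner 63−x falls outside [17,38].
Pigeonhole: treating each of those 15 groups as a pigeonhole, one can pick one integer per group — 15 integers — with no two summing to 63.
The 16th integer lands in an occupied pair, forcing a sum of 63.

16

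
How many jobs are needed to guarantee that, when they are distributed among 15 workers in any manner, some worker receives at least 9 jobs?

121

With 120 jobs one could put exactly 8 in each of the 15 workers, and no worker would reach 9.
One more job must land in a worker that already has 8, giving it 9.
So 15 × 8 + 1 = 121 jobs are required.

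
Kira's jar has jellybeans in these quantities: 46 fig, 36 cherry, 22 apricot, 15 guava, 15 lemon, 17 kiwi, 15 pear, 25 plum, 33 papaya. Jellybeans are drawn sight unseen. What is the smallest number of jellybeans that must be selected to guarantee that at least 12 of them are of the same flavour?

Put each drawn jellybean into a box by flavour. The largest draw with every box below 12 takes min(count, 11) from each flavour.
Σ min(cᵢ, 11) = 11 + 11 + 11 + 11 + 11 + 11 + 11 + 11 + 11 = 99.
Draw number 99 + 1 = 100 must push one box to 12.

100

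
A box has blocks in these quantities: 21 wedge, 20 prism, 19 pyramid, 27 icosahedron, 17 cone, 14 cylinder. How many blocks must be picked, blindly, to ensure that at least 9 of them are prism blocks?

In the worst case for collecting prism blocks, every non-prism block comes out first.
There are 21 + 19 + 27 + 17 + 14 = 98 non-prism blocks altogether.
After those, each further block must be prism, so 98 + 9 = 107 draws guarantee 9 prism blocks.

107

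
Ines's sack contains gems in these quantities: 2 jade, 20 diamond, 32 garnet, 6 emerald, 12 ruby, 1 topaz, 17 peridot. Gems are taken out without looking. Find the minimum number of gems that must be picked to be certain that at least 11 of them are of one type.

50

An adversary could hand out at most 10 gems per type (jade, emerald, topaz run out sooner): 2 + 10 + 10 + 6 + 10 + 1 + 10 = 49 gems and still no type has 11.
By pigeonhole, one more gem lands in a type already at 10, so 50 draws are enough and 49 are not.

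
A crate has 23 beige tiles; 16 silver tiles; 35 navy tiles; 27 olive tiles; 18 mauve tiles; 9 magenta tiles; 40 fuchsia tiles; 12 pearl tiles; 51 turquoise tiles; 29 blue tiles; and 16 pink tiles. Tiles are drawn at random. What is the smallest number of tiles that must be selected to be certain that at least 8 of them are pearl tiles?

272

In the worst case for collecting pearl tiles, every non-pearl tile comes out first.
There are 23 + 16 + 35 + 27 + 18 + 9 + 40 + 51 + 29 + 16 = 264 non-pearl tiles altogether.
After those, each further tile must be pearl, so 264 + 8 = 272 draws guarantee 8 pearl tiles.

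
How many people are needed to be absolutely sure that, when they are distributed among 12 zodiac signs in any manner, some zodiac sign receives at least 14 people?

157

With 156 people one could put exactly 13 in each of the 12 zodiac signs, and no zodiac sign would reach 14.
One more person must land in a zodiac sign that already has 13, giving it 14.
So 12 × 13 + 1 = 157 people are required.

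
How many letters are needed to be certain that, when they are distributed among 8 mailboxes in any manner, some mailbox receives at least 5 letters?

With 32 letters one could put exactly 4 in each of the 8 mailboxes, and no mailbox would reach 5.
Pigeonhole: one more letter must land in a mailbox that already has 4, giving it 5.
So 8 × 4 + 1 = 33 letters are required.

33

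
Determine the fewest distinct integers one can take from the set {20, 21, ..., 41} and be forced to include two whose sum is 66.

Group the elements by complementary pair {x, 66−x}: {25,41}, {26,40}, {27,39}, …, giving 8 two-element pairs, the single value 33 (it cannot pair with itself since the integers are distinct), and 5 integers whose partner 66−x falls outside [20,41].
Pigeonhole: treating each of those 14 groups as a pigeonhole, one can pick one integer per group — 14 integers — with no two summing to 66.
The 15th integer lands in an occupied pair, forcing a sum of 66.

15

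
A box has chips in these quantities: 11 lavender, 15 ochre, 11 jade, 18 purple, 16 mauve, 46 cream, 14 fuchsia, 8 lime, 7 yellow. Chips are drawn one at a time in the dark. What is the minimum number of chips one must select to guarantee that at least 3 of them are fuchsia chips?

In the worst case for collecting fuchsia chips, every non-fuchsia chip comes out first.
There are 11 + 15 + 11 + 18 + 16 + 46 + 8 + 7 = 132 non-fuchsia chips altogether.
After those, each further chip must be fuchsia, so 132 + 3 = 135 draws guarantee 3 fuchsia chips.

135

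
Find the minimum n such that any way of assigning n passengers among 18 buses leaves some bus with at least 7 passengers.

109

With 108 passengers one could put exactly 6 in each of the 18 buses, and no bus would reach 7.
One more passenger must land in a bus that already has 6, giving it 7.
So 18 × 6 + 1 = 109 passengers are required.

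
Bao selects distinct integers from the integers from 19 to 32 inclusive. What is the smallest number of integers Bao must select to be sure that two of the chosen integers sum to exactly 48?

A set avoiding the sum 48 can contain at most one of each pair {x, 48−x}, plus the 4 elements whose complement lies outside the range or equal to its own complement.
The integers 24, …, 32 (9 of them) are such a set: any two sum to at least 24+25 = 49 > 48.
By the pigeonhole principle, any 10th integer completes one of the 5 pairs, so 10 choices force a sum of 48.

10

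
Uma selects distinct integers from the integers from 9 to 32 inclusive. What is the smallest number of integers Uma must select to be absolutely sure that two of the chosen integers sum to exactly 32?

Group the elements by complementary pair {x, 32−x}: {9,23}, {10,22}, {11,21}, …, giving 7 two-element pairs; the single value 16 (it cannot pair with itself since the integers are distinct); and 9 integers whose partner 32−x falls outside [9,32].
Pigeonhole: treating each of those 17 groups as a pigeonhole, one can pick one integer per group — 17 integers — with no two summing to 32.
The 18th integer lands in an occupied pair, forcing a sum of 32.

18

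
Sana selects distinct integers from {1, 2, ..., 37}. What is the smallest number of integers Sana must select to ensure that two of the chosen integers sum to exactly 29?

24

Group the elements by complementary pair {x, 29−x}: {1,28}, {2,27}, {3,26}, …, giving 14 two-element pairs and 9 integers whose partner 29−x falls outside [1,37].
By pigeonhole, treating each of those 23 groups as a pigeonhole, one can pick one integer per group — 23 integers — with no two summing to 29.
The 24th integer lands in an occupied pair, forcing a sum of 29.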